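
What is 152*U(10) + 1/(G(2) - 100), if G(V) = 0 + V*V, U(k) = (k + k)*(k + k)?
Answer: 5836799/96 ≈ 60800.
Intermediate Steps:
U(k) = 4*k² (U(k) = (2*k)*(2*k) = 4*k²)
G(V) = V² (G(V) = 0 + V² = V²)
152*U(10) + 1/(G(2) - 100) = 152*(4*10²) + 1/(2² - 100) = 152*(4*100) + 1/(4 - 100) = 152*400 + 1/(-96) = 60800 - 1/96 = 5836799/96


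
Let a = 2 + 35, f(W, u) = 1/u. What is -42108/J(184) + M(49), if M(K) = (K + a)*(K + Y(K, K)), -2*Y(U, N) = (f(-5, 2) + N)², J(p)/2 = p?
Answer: -2329007/23 ≈ -1.0126e+5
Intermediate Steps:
J(p) = 2*p
a = 37
Y(U, N) = -(½ + N)²/2 (Y(U, N) = -(1/2 + N)²/2 = -(½ + N)²/2)
M(K) = (37 + K)*(K - (1 + 2*K)²/8) (M(K) = (K + 37)*(K - (1 + 2*K)²/8) = (37 + K)*(K - (1 + 2*K)²/8))
-42108/J(184) + M(49) = -42108/(2*184) + (-37/8 - 18*49² - ½*49³ + (147/8)*49) = -42108/368 + (-37/8 - 18*2401 - ½*117649 + 7203/8) = -42108*1/368 + (-37/8 - 43218 - 117649/2 + 7203/8) = -10527/92 - 404587/4 = -2329007/23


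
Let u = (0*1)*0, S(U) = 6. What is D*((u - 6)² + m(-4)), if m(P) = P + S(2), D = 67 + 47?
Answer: 4332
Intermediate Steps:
u = 0 (u = 0*0 = 0)
D = 114
m(P) = 6 + P (m(P) = P + 6 = 6 + P)
D*((u - 6)² + m(-4)) = 114*((0 - 6)² + (6 - 4)) = 114*((-6)² + 2) = 114*(36 + 2) = 114*38 = 4332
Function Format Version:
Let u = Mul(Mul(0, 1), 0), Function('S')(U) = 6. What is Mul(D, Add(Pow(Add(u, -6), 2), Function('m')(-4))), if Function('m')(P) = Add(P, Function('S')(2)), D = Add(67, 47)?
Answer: 4332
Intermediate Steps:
u = 0 (u = Mul(0, 0) = 0)
D = 114
Function('m')(P) = Add(6, P) (Function('m')(P) = Add(P, 6) = Add(6, P))
Mul(D, Add(Pow(Add(u, -6), 2), Function('m')(-4))) = Mul(114, Add(Pow(Add(0, -6), 2), Add(6, -4))) = Mul(114, Add(Pow(-6, 2), 2)) = Mul(114, Add(36, 2)) = Mul(114, 38) = 4332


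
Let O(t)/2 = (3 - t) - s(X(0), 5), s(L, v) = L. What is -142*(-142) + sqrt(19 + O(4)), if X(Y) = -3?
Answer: 20164 + sqrt(23) ≈ 20169.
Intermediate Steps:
O(t) = 12 - 2*t (O(t) = 2*((3 - t) - 1*(-3)) = 2*((3 - t) + 3) = 2*(6 - t) = 12 - 2*t)
-142*(-142) + sqrt(19 + O(4)) = -142*(-142) + sqrt(19 + (12 - 2*4)) = 20164 + sqrt(19 + (12 - 8)) = 20164 + sqrt(19 + 4) = 20164 + sqrt(23)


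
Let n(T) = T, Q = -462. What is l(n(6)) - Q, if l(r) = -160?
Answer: 302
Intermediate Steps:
l(n(6)) - Q = -160 - 1*(-462) = -160 + 462 = 302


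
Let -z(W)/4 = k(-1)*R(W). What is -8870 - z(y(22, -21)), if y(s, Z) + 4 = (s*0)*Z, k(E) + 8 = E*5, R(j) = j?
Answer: -8662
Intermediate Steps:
k(E) = -8 + 5*E (k(E) = -8 + E*5 = -8 + 5*E)
y(s, Z) = -4 (y(s, Z) = -4 + (s*0)*Z = -4 + 0*Z = -4 + 0 = -4)
z(W) = 52*W (z(W) = -4*(-8 + 5*(-1))*W = -4*(-8 - 5)*W = -(-52)*W = 52*W)
-8870 - z(y(22, -21)) = -8870 - 52*(-4) = -8870 - 1*(-208) = -8870 + 208 = -8662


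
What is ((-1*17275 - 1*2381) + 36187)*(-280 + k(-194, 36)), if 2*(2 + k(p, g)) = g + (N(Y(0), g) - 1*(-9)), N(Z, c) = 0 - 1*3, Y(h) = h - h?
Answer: -4314591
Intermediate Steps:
Y(h) = 0
N(Z, c) = -3 (N(Z, c) = 0 - 3 = -3)
k(p, g) = 1 + g/2 (k(p, g) = -2 + (g + (-3 - 1*(-9)))/2 = -2 + (g + (-3 + 9))/2 = -2 + (g + 6)/2 = -2 + (6 + g)/2 = -2 + (3 + g/2) = 1 + g/2)
((-1*17275 - 1*2381) + 36187)*(-280 + k(-194, 36)) = ((-1*17275 - 1*2381) + 36187)*(-280 + (1 + (½)*36)) = ((-17275 - 2381) + 36187)*(-280 + (1 + 18)) = (-19656 + 36187)*(-280 + 19) = 16531*(-261) = -4314591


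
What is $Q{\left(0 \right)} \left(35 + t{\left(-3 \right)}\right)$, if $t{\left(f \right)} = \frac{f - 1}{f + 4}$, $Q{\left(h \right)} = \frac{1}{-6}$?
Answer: $- \frac{31}{6} \approx -5.1667$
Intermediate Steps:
$Q{\left(h \right)} = - \frac{1}{6}$
$t{\left(f \right)} = \frac{-1 + f}{4 + f}$
$Q{\left(0 \right)} \left(35 + t{\left(-3 \right)}\right) = - \frac{35 + \frac{-1 - 3}{4 - 3}}{6} = - \frac{35 + 1^{-1} \left(-4\right)}{6} = - \frac{35 + 1 \left(-4\right)}{6} = - \frac{35 - 4}{6} = \left(- \frac{1}{6}\right) 31 = - \frac{31}{6}$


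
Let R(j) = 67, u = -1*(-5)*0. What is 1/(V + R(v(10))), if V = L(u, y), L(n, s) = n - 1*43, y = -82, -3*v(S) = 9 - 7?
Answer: 1/24 ≈ 0.041667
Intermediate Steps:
v(S) = -⅔ (v(S) = -(9 - 7)/3 = -⅓*2 = -⅔)
u = 0 (u = 5*0 = 0)
L(n, s) = -43 + n (L(n, s) = n - 43 = -43 + n)
V = -43 (V = -43 + 0 = -43)
1/(V + R(v(10))) = 1/(-43 + 67) = 1/24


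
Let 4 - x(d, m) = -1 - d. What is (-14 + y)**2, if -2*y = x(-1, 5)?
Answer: 256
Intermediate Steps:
x(d, m) = 5 + d (x(d, m) = 4 - (-1 - d) = 4 + (1 + d) = 5 + d)
y = -2 (y = -(5 - 1)/2 = -1/2*4 = -2)
(-14 + y)**2 = (-14 - 2)**2 = (-16)**2 = 256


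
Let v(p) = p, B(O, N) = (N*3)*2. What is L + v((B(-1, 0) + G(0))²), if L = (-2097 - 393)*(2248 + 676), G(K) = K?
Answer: -7280760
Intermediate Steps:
B(O, N) = 6*N (B(O, N) = (3*N)*2 = 6*N)
L = -7280760 (L = -2490*2924 = -7280760)
L + v((B(-1, 0) + G(0))²) = -7280760 + (6*0 + 0)² = -7280760 + (0 + 0)² = -7280760 + 0² = -7280760 + 0 = -7280760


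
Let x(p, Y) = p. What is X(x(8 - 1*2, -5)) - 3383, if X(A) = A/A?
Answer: -3382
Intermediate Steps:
X(A) = 1
X(x(8 - 1*2, -5)) - 3383 = 1 - 3383 = -3382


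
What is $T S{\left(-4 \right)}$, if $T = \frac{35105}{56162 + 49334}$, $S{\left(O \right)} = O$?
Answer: $- \frac{35105}{26374} \approx -1.331$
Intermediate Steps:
$T = \frac{35105}{105496} \approx 0.33276$
$T S{\left(-4 \right)} = \frac{35105}{105496} \left(-4\right) = - \frac{35105}{26374}$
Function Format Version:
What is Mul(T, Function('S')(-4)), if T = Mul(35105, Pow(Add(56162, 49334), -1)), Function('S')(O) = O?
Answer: Rational(-35105, 26374) ≈ -1.3310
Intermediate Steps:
T = Rational(35105, 105496) (T = Mul(35105, Pow(105496, -1)) = Mul(35105, Rational(1, 105496)) = Rational(35105, 105496) ≈ 0.33276)
Mul(T, Function('S')(-4)) = Mul(Rational(35105, 105496), -4) = Rational(-35105, 26374)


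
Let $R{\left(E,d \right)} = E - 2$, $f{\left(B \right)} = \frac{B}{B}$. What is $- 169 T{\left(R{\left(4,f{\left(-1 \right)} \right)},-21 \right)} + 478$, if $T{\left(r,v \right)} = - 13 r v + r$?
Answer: $-92134$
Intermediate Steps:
$f{\left(B \right)} = 1$
$R{\left(E,d \right)} = -2 + E$ ($R{\left(E,d \right)} = E - 2 = -2 + E$)
$T{\left(r,v \right)} = r - 13 r v$ ($T{\left(r,v \right)} = - 13 r v + r = r - 13 r v$)
$- 169 T{\left(R{\left(4,f{\left(-1 \right)} \right)},-21 \right)} + 478 = - 169 \left(-2 + 4\right) \left(1 - -273\right) + 478 = - 169 \cdot 2 \left(1 + 273\right) + 478 = - 169 \cdot 2 \cdot 274 + 478 = \left(-169\right) 548 + 478 = -92612 + 478 = -92134$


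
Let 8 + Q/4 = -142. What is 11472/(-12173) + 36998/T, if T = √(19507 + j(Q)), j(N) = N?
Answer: -11472/12173 + 36998*√18907/18907 ≈ 268.13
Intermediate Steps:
Q = -600 (Q = -32 + 4*(-142) = -32 - 568 = -600)
T = √18907 (T = √(19507 - 600) = √18907 ≈ 137.50)
11472/(-12173) + 36998/T = 11472/(-12173) + 36998/(√18907) = 11472*(-1/12173) + 36998*(√18907/18907) = -11472/12173 + 36998*√18907/18907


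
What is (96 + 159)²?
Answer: 65025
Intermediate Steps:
(96 + 159)² = 255² = 65025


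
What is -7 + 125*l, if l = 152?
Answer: 18993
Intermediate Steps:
-7 + 125*l = -7 + 125*152 = -7 + 19000 = 18993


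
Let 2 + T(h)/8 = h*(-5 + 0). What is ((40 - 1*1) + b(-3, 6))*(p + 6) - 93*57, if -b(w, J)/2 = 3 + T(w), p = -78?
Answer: 7299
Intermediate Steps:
T(h) = -16 - 40*h (T(h) = -16 + 8*(h*(-5 + 0)) = -16 + 8*(h*(-5)) = -16 + 8*(-5*h) = -16 - 40*h)
b(w, J) = 26 + 80*w (b(w, J) = -2*(3 + (-16 - 40*w)) = -2*(-13 - 40*w) = 26 + 80*w)
((40 - 1*1) + b(-3, 6))*(p + 6) - 93*57 = ((40 - 1*1) + (26 + 80*(-3)))*(-78 + 6) - 93*57 = ((40 - 1) + (26 - 240))*(-72) - 5301 = (39 - 214)*(-72) - 5301 = -175*(-72) - 5301 = 12600 - 5301 = 7299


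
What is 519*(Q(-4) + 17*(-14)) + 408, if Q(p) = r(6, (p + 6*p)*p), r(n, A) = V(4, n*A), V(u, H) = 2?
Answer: -122076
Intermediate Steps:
r(n, A) = 2
Q(p) = 2
519*(Q(-4) + 17*(-14)) + 408 = 519*(2 + 17*(-14)) + 408 = 519*(2 - 238) + 408 = 519*(-236) + 408 = -122484 + 408 = -122076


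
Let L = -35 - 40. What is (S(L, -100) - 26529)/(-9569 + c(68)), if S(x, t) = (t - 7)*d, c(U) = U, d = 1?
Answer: 26636/9501 ≈ 2.8035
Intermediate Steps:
L = -75
S(x, t) = -7 + t (S(x, t) = (t - 7)*1 = (-7 + t)*1 = -7 + t)
(S(L, -100) - 26529)/(-9569 + c(68)) = ((-7 - 100) - 26529)/(-9569 + 68) = (-107 - 26529)/(-9501) = -26636*(-1/9501) = 26636/9501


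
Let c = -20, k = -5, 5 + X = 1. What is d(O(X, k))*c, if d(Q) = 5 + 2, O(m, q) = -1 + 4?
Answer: -140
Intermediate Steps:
X = -4 (X = -5 + 1 = -4)
O(m, q) = 3
d(Q) = 7
d(O(X, k))*c = 7*(-20) = -140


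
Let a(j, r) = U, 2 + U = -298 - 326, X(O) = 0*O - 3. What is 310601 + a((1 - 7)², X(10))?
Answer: 309975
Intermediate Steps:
X(O) = -3 (X(O) = 0 - 3 = -3)
U = -626 (U = -2 + (-298 - 326) = -2 - 624 = -626)
a(j, r) = -626
310601 + a((1 - 7)², X(10)) = 310601 - 626 = 309975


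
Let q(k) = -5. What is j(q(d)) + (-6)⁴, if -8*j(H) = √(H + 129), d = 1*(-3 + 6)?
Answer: 1296 - √31/4 ≈ 1294.6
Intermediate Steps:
d = 3 (d = 1*3 = 3)
j(H) = -√(129 + H)/8 (j(H) = -√(H + 129)/8 = -√(129 + H)/8)
j(q(d)) + (-6)⁴ = -√(129 - 5)/8 + (-6)⁴ = -√31/4 + 1296 = 1296 - √31/4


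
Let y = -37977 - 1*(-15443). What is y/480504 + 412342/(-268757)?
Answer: -102094075303/64569406764 ≈ -1.5812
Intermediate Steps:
y = -22534 (y = -37977 + 15443 = -22534)
y/480504 + 412342/(-268757) = -22534/480504 + 412342/(-268757) = -22534*1/480504 + 412342*(-1/268757) = -11267/240252 - 412342/268757 = -102094075303/64569406764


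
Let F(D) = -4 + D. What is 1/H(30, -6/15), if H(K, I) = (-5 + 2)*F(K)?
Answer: -1/78 ≈ -0.012821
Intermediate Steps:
H(K, I) = 12 - 3*K (H(K, I) = (-5 + 2)*(-4 + K) = -3*(-4 + K) = 12 - 3*K)
1/H(30, -6/15) = 1/(12 - 3*30) = 1/(12 - 90) = 1/(-78) = -1/78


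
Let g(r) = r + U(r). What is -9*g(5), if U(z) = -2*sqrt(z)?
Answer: -45 + 18*sqrt(5) ≈ -4.7508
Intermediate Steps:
g(r) = r - 2*sqrt(r)
-9*g(5) = -9*(5 - 2*sqrt(5)) = -45 + 18*sqrt(5)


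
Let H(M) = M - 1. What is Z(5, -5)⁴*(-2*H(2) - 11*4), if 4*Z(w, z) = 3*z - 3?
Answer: -150903/8 ≈ -18863.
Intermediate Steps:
H(M) = -1 + M
Z(w, z) = -¾ + 3*z/4 (Z(w, z) = (3*z - 3)/4 = (-3 + 3*z)/4 = -¾ + 3*z/4)
Z(5, -5)⁴*(-2*H(2) - 11*4) = (-¾ + (¾)*(-5))⁴*(-2*(-1 + 2) - 11*4) = (-¾ - 15/4)⁴*(-2*1 - 44) = (-9/2)⁴*(-2 - 44) = (6561/16)*(-46) = -150903/8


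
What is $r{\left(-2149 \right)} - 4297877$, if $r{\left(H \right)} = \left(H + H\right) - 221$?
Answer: $-4302396$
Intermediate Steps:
$r{\left(H \right)} = -221 + 2 H$ ($r{\left(H \right)} = 2 H - 221 = -221 + 2 H$)
$r{\left(-2149 \right)} - 4297877 = \left(-221 + 2 \left(-2149\right)\right) - 4297877 = \left(-221 - 4298\right) - 4297877 = -4519 - 4297877 = -4302396$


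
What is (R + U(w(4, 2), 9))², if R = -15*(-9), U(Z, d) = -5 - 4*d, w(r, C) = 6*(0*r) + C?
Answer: 8836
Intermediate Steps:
w(r, C) = C (w(r, C) = 6*0 + C = 0 + C = C)
R = 135
(R + U(w(4, 2), 9))² = (135 + (-5 - 4*9))² = (135 + (-5 - 36))² = (135 - 41)² = 94² = 8836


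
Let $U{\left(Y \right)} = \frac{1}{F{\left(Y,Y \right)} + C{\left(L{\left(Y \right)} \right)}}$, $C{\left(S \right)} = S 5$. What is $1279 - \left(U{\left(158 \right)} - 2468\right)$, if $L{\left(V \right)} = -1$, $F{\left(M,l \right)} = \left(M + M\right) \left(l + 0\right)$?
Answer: $\frac{187061480}{49923} \approx 3747.0$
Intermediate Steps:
$F{\left(M,l \right)} = 2 M l$
$C{\left(S \right)} = 5 S$
$U{\left(Y \right)} = \frac{1}{-5 + 2 Y^{2}}$ ($U{\left(Y \right)} = \frac{1}{2 Y Y + 5 \left(-1\right)} = \frac{1}{2 Y^{2} - 5} = \frac{1}{-5 + 2 Y^{2}}$)
$1279 - \left(U{\left(158 \right)} - 2468\right) = 1279 - \left(\frac{1}{-5 + 2 \cdot 158^{2}} - 2468\right) = 1279 - \left(\frac{1}{-5 + 2 \cdot 24964} - 2468\right) = 1279 - \left(\frac{1}{-5 + 49928} - 2468\right) = 1279 - \left(\frac{1}{49923} - 2468\right) = 1279 - - \frac{123209963}{49923} = 1279 + \frac{123209963}{49923} = \frac{187061480}{49923}$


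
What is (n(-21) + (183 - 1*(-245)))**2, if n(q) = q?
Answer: 165649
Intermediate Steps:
(n(-21) + (183 - 1*(-245)))**2 = (-21 + (183 - 1*(-245)))**2 = (-21 + (183 + 245))**2 = (-21 + 428)**2 = 407**2 = 165649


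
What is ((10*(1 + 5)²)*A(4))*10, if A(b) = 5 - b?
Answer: 3600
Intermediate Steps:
((10*(1 + 5)²)*A(4))*10 = ((10*(1 + 5)²)*(5 - 1*4))*10 = ((10*6²)*(5 - 4))*10 = ((10*36)*1)*10 = (360*1)*10 = 360*10 = 3600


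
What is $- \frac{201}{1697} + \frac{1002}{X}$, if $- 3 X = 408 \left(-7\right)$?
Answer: $\frac{754521}{807772} \approx 0.93408$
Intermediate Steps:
$X = 952$ ($X = - \frac{408 \left(-7\right)}{3} = \left(- \frac{1}{3}\right) \left(-2856\right) = 952$)
$- \frac{201}{1697} + \frac{1002}{X} = - \frac{201}{1697} + \frac{1002}{952} = \left(-201\right) \frac{1}{1697} + 1002 \cdot \frac{1}{952} = - \frac{201}{1697} + \frac{501}{476} = \frac{754521}{807772}$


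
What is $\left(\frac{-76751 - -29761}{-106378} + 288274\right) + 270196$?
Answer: $\frac{29704484325}{53189} \approx 5.5847 \cdot 10^{5}$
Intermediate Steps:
$\left(\frac{-76751 - -29761}{-106378} + 288274\right) + 270196 = \left(\left(-76751 + 29761\right) \left(- \frac{1}{106378}\right) + 288274\right) + 270196 = \left(\left(-46990\right) \left(- \frac{1}{106378}\right) + 288274\right) + 270196 = \left(\frac{23495}{53189} + 288274\right) + 270196 = \frac{15333029281}{53189} + 270196 = \frac{29704484325}{53189}$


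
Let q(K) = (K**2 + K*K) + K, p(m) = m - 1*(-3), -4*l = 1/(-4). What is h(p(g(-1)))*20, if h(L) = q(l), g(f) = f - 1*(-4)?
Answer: 45/32 ≈ 1.4063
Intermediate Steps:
g(f) = 4 + f (g(f) = f + 4 = 4 + f)
l = 1/16 (l = -1/4/(-4) = -1/4*(-1/4) = 1/16 ≈ 0.062500)
p(m) = 3 + m (p(m) = m + 3 = 3 + m)
q(K) = K + 2*K**2 (q(K) = (K**2 + K**2) + K = 2*K**2 + K = K + 2*K**2)
h(L) = 9/128 (h(L) = (1 + 2*(1/16))/16 = (1 + 1/8)/16 = (1/16)*(9/8) = 9/128)
h(p(g(-1)))*20 = (9/128)*20 = 45/32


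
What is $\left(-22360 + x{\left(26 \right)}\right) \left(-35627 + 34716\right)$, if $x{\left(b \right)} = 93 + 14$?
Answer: $20272483$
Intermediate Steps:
$x{\left(b \right)} = 107$
$\left(-22360 + x{\left(26 \right)}\right) \left(-35627 + 34716\right) = \left(-22360 + 107\right) \left(-35627 + 34716\right) = \left(-22253\right) \left(-911\right) = 20272483$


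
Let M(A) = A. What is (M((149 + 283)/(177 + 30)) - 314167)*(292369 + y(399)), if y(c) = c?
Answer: -2115480965024/23 ≈ -9.1977e+10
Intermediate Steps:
(M((149 + 283)/(177 + 30)) - 314167)*(292369 + y(399)) = ((149 + 283)/(177 + 30) - 314167)*(292369 + 399) = (432/207 - 314167)*292768 = (432*(1/207) - 314167)*292768 = (48/23 - 314167)*292768 = -7225793/23*292768 = -2115480965024/23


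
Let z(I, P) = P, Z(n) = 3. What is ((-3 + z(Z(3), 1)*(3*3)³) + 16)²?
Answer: 550564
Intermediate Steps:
((-3 + z(Z(3), 1)*(3*3)³) + 16)² = ((-3 + 1*(3*3)³) + 16)² = ((-3 + 1*9³) + 16)² = ((-3 + 1*729) + 16)² = ((-3 + 729) + 16)² = (726 + 16)² = 742² = 550564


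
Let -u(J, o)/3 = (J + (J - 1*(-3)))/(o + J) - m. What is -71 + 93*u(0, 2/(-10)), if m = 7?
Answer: 6067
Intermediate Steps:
u(J, o) = 21 - 3*(3 + 2*J)/(J + o) (u(J, o) = -3*((J + (J - 1*(-3)))/(o + J) - 1*7) = -3*((J + (J + 3))/(J + o) - 7) = -3*((J + (3 + J))/(J + o) - 7) = -3*((3 + 2*J)/(J + o) - 7) = -3*(-7 + (3 + 2*J)/(J + o)) = 21 - 3*(3 + 2*J)/(J + o))
-71 + 93*u(0, 2/(-10)) = -71 + 93*(3*(-3 + 5*0 + 7*(2/(-10)))/(0 + 2/(-10))) = -71 + 93*(3*(-3 + 0 + 7*(2*(-1/10)))/(0 + 2*(-1/10))) = -71 + 93*(3*(-3 + 0 + 7*(-1/5))/(0 - 1/5)) = -71 + 93*(3*(-3 + 0 - 7/5)/(-1/5)) = -71 + 93*(3*(-5)*(-22/5)) = -71 + 93*66 = -71 + 6138 = 6067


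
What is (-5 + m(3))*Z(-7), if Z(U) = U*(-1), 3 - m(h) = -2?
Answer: 0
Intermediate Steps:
m(h) = 5 (m(h) = 3 - 1*(-2) = 3 + 2 = 5)
Z(U) = -U
(-5 + m(3))*Z(-7) = (-5 + 5)*(-1*(-7)) = 0*7 = 0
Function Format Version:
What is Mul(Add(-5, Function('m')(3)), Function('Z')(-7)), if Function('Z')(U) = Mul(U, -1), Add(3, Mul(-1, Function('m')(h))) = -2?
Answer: 0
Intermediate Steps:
Function('m')(h) = 5 (Function('m')(h) = Add(3, Mul(-1, -2)) = Add(3, 2) = 5)
Function('Z')(U) = Mul(-1, U)
Mul(Add(-5, Function('m')(3)), Function('Z')(-7)) = Mul(Add(-5, 5), Mul(-1, -7)) = Mul(0, 7) = 0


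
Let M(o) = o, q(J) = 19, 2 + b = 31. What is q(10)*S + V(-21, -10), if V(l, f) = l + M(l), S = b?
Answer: 509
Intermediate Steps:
b = 29 (b = -2 + 31 = 29)
S = 29
V(l, f) = 2*l (V(l, f) = l + l = 2*l)
q(10)*S + V(-21, -10) = 19*29 + 2*(-21) = 551 - 42 = 509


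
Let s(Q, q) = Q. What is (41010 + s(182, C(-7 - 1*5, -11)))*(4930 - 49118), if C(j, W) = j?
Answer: -1820192096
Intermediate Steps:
(41010 + s(182, C(-7 - 1*5, -11)))*(4930 - 49118) = (41010 + 182)*(4930 - 49118) = 41192*(-44188) = -1820192096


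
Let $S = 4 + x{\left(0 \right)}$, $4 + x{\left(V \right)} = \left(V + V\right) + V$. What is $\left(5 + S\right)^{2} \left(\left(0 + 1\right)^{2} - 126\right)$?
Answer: $-3125$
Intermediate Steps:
$x{\left(V \right)} = -4 + 3 V$ ($x{\left(V \right)} = -4 + \left(\left(V + V\right) + V\right) = -4 + \left(2 V + V\right) = -4 + 3 V$)
$S = 0$ ($S = 4 + \left(-4 + 3 \cdot 0\right) = 4 + \left(-4 + 0\right) = 4 - 4 = 0$)
$\left(5 + S\right)^{2} \left(\left(0 + 1\right)^{2} - 126\right) = \left(5 + 0\right)^{2} \left(\left(0 + 1\right)^{2} - 126\right) = 5^{2} \left(1^{2} - 126\right) = 25 \left(1 - 126\right) = 25 \left(-125\right) = -3125$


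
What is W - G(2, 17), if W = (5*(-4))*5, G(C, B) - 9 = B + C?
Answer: -128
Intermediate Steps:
G(C, B) = 9 + B + C (G(C, B) = 9 + (B + C) = 9 + B + C)
W = -100 (W = -20*5 = -100)
W - G(2, 17) = -100 - (9 + 17 + 2) = -100 - 1*28 = -100 - 28 = -128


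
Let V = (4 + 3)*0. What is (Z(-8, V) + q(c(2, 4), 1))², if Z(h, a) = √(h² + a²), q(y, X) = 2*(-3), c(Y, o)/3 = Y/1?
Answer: 4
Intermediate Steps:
c(Y, o) = 3*Y (c(Y, o) = 3*(Y/1) = 3*(Y*1) = 3*Y)
V = 0 (V = 7*0 = 0)
q(y, X) = -6
Z(h, a) = √(a² + h²)
(Z(-8, V) + q(c(2, 4), 1))² = (√(0² + (-8)²) - 6)² = (√(0 + 64) - 6)² = (√64 - 6)² = (8 - 6)² = 2² = 4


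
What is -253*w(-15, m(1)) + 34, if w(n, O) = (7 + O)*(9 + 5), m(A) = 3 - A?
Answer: -31844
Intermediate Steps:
w(n, O) = 98 + 14*O (w(n, O) = (7 + O)*14 = 98 + 14*O)
-253*w(-15, m(1)) + 34 = -253*(98 + 14*(3 - 1*1)) + 34 = -253*(98 + 14*(3 - 1)) + 34 = -253*(98 + 14*2) + 34 = -253*(98 + 28) + 34 = -253*126 + 34 = -31878 + 34 = -31844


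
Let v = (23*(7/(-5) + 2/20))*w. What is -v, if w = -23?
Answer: -6877/10 ≈ -687.70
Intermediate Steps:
v = 6877/10 (v = (23*(7/(-5) + 2/20))*(-23) = (23*(7*(-1/5) + 2*(1/20)))*(-23) = (23*(-7/5 + 1/10))*(-23) = (23*(-13/10))*(-23) = -299/10*(-23) = 6877/10 ≈ 687.70)
-v = -1*6877/10 = -6877/10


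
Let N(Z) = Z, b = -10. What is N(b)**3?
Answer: -1000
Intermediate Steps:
N(b)**3 = (-10)**3 = -1000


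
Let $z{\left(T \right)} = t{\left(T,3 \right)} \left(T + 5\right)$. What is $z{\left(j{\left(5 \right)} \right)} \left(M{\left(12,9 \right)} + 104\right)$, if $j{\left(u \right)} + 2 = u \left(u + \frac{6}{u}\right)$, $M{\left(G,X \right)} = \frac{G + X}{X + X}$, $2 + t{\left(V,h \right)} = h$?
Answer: $\frac{10727}{3} \approx 3575.7$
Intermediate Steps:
$t{\left(V,h \right)} = -2 + h$
$M{\left(G,X \right)} = \frac{G + X}{2 X}$
$j{\left(u \right)} = -2 + u \left(u + \frac{6}{u}\right)$
$z{\left(T \right)} = 5 + T$ ($z{\left(T \right)} = \left(-2 + 3\right) \left(T + 5\right) = 1 \left(5 + T\right) = 5 + T$)
$z{\left(j{\left(5 \right)} \right)} \left(M{\left(12,9 \right)} + 104\right) = \left(5 + \left(4 + 5^{2}\right)\right) \left(\frac{12 + 9}{2 \cdot 9} + 104\right) = \left(5 + \left(4 + 25\right)\right) \left(\frac{1}{2} \cdot \frac{1}{9} \cdot 21 + 104\right) = \left(5 + 29\right) \left(\frac{7}{6} + 104\right) = 34 \cdot \frac{631}{6} = \frac{10727}{3}$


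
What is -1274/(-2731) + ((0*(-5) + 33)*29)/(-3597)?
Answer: 59667/297679 ≈ 0.20044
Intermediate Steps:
-1274/(-2731) + ((0*(-5) + 33)*29)/(-3597) = -1274*(-1/2731) + ((0 + 33)*29)*(-1/3597) = 1274/2731 + (33*29)*(-1/3597) = 1274/2731 + 957*(-1/3597) = 1274/2731 - 29/109 = 59667/297679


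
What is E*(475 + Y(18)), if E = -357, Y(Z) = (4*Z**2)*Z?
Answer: -8497671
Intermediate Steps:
Y(Z) = 4*Z**3
E*(475 + Y(18)) = -357*(475 + 4*18**3) = -357*(475 + 4*5832) = -357*(475 + 23328) = -357*23803 = -8497671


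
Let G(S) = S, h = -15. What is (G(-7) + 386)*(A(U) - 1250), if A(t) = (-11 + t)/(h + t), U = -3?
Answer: -4261097/9 ≈ -4.7346e+5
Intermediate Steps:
A(t) = (-11 + t)/(-15 + t)
(G(-7) + 386)*(A(U) - 1250) = (-7 + 386)*((-11 - 3)/(-15 - 3) - 1250) = 379*(-14/(-18) - 1250) = 379*(-1/18*(-14) - 1250) = 379*(7/9 - 1250) = 379*(-11243/9) = -4261097/9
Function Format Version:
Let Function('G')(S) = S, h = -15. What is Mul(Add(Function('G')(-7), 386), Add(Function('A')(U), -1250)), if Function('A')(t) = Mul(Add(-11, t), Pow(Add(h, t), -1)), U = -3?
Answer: Rational(-4261097, 9) ≈ -4.7346e+5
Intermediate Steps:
Function('A')(t) = Mul(Pow(Add(-15, t), -1), Add(-11, t)) (Function('A')(t) = Mul(Add(-11, t), Pow(Add(-15, t), -1)) = Mul(Pow(Add(-15, t), -1), Add(-11, t)))
Mul(Add(Function('G')(-7), 386), Add(Function('A')(U), -1250)) = Mul(Add(-7, 386), Add(Mul(Pow(Add(-15, -3), -1), Add(-11, -3)), -1250)) = Mul(379, Add(Mul(Pow(-18, -1), -14), -1250)) = Mul(379, Add(Mul(Rational(-1, 18), -14), -1250)) = Mul(379, Add(Rational(7, 9), -1250)) = Mul(379, Rational(-11243, 9)) = Rational(-4261097, 9)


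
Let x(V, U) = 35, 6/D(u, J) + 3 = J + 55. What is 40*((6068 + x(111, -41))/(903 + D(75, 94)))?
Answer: 8910380/32961 ≈ 270.33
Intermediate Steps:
D(u, J) = 6/(52 + J) (D(u, J) = 6/(-3 + (J + 55)) = 6/(-3 + (55 + J)) = 6/(52 + J))
40*((6068 + x(111, -41))/(903 + D(75, 94))) = 40*((6068 + 35)/(903 + 6/(52 + 94))) = 40*(6103/(903 + 6/146)) = 40*(6103/(903 + 6*(1/146))) = 40*(6103/(903 + 3/73)) = 40*(6103/(65922/73)) = 40*(6103*(73/65922)) = 40*(445519/65922) = 8910380/32961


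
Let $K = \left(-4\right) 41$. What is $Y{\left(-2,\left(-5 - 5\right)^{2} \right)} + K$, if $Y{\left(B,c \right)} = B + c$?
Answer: $-66$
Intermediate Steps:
$K = -164$
$Y{\left(-2,\left(-5 - 5\right)^{2} \right)} + K = \left(-2 + \left(-5 - 5\right)^{2}\right) - 164 = \left(-2 + \left(-10\right)^{2}\right) - 164 = \left(-2 + 100\right) - 164 = 98 - 164 = -66$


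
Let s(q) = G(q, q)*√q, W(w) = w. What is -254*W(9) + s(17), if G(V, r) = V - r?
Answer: -2286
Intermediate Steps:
s(q) = 0 (s(q) = (q - q)*√q = 0*√q = 0)
-254*W(9) + s(17) = -254*9 + 0 = -2286 + 0 = -2286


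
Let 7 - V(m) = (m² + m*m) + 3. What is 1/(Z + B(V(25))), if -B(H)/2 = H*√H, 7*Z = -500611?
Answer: -3504277/629760620777 - 122108*I*√1246/629760620777 ≈ -5.5645e-6 - 6.8443e-6*I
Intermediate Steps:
Z = -500611/7 (Z = (⅐)*(-500611) = -500611/7 ≈ -71516.)
V(m) = 4 - 2*m² (V(m) = 7 - ((m² + m*m) + 3) = 7 - ((m² + m²) + 3) = 7 - (2*m² + 3) = 7 - (3 + 2*m²) = 7 + (-3 - 2*m²) = 4 - 2*m²)
B(H) = -2*H^(3/2) (B(H) = -2*H*√H = -2*H^(3/2))
1/(Z + B(V(25))) = 1/(-500611/7 - 2*(4 - 2*25²)^(3/2)) = 1/(-500611/7 - 2*(4 - 2*625)^(3/2)) = 1/(-500611/7 - 2*(4 - 1250)^(3/2)) = 1/(-500611/7 - (-2492)*I*√1246) = 1/(-500611/7 + 2492*I*√1246)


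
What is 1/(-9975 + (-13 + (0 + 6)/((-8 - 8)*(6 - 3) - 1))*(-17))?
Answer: -49/477844 ≈ -0.00010254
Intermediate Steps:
1/(-9975 + (-13 + (0 + 6)/((-8 - 8)*(6 - 3) - 1))*(-17)) = 1/(-9975 + (-13 + 6/(-16*3 - 1))*(-17)) = 1/(-9975 + (-13 + 6/(-48 - 1))*(-17)) = 1/(-9975 + (-13 + 6/(-49))*(-17)) = 1/(-9975 + (-13 + 6*(-1/49))*(-17)) = 1/(-9975 + (-13 - 6/49)*(-17)) = 1/(-9975 - 643/49*(-17)) = 1/(-9975 + 10931/49) = 1/(-477844/49) = -49/477844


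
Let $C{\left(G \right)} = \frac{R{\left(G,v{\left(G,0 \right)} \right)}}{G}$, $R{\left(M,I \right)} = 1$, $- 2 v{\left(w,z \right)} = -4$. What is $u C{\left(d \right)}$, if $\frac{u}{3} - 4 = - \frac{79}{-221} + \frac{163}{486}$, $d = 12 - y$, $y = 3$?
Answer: $\frac{504041}{322218} \approx 1.5643$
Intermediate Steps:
$v{\left(w,z \right)} = 2$ ($v{\left(w,z \right)} = \left(- \frac{1}{2}\right) \left(-4\right) = 2$)
$d = 9$ ($d = 12 - 3 = 9$)
$u = \frac{504041}{35802}$ ($u = 12 + 3 \left(- \frac{79}{-221} + \frac{163}{486}\right) = 12 + 3 \left(\left(-79\right) \left(- \frac{1}{221}\right) + 163 \cdot \frac{1}{486}\right) = 12 + 3 \left(\frac{79}{221} + \frac{163}{486}\right) = 12 + 3 \cdot \frac{74417}{107406} = 12 + \frac{74417}{35802} = \frac{504041}{35802} \approx 14.079$)
$C{\left(G \right)} = \frac{1}{G}$ ($C{\left(G \right)} = 1 \frac{1}{G} = \frac{1}{G}$)
$u C{\left(d \right)} = \frac{504041}{35802 \cdot 9} = \frac{504041}{35802} \cdot \frac{1}{9} = \frac{504041}{322218}$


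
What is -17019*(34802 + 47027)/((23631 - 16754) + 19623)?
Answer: -1392647751/26500 ≈ -52553.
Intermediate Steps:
-17019*(34802 + 47027)/((23631 - 16754) + 19623) = -17019*81829/(6877 + 19623) = -17019/(26500*(1/81829)) = -17019/26500/81829 = -17019*81829/26500 = -1392647751/26500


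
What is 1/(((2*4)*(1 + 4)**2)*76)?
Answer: 1/15200 ≈ 6.5789e-5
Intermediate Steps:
1/(((2*4)*(1 + 4)**2)*76) = 1/((8*5**2)*76) = 1/((8*25)*76) = 1/(200*76) = 1/15200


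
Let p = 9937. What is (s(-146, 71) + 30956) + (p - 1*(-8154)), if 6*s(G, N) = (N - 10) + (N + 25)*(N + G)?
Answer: 287143/6 ≈ 47857.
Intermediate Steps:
s(G, N) = -5/3 + N/6 + (25 + N)*(G + N)/6 (s(G, N) = ((N - 10) + (N + 25)*(N + G))/6 = ((-10 + N) + (25 + N)*(G + N))/6 = (-10 + N + (25 + N)*(G + N))/6 = -5/3 + N/6 + (25 + N)*(G + N)/6)
(s(-146, 71) + 30956) + (p - 1*(-8154)) = ((-5/3 + (⅙)*71² + (13/3)*71 + (25/6)*(-146) + (⅙)*(-146)*71) + 30956) + (9937 - 1*(-8154)) = ((-5/3 + (⅙)*5041 + 923/3 - 1825/3 - 5183/3) + 30956) + (9937 + 8154) = ((-5/3 + 5041/6 + 923/3 - 1825/3 - 5183/3) + 30956) + 18091 = (-7139/6 + 30956) + 18091 = 178597/6 + 18091 = 287143/6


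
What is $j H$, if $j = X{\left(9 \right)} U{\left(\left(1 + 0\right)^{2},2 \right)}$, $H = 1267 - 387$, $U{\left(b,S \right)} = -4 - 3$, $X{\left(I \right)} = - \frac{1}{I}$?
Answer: $\frac{6160}{9} \approx 684.44$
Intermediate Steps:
$U{\left(b,S \right)} = -7$
$H = 880$
$j = \frac{7}{9}$ ($j = - \frac{1}{9} \left(-7\right) = \left(-1\right) \frac{1}{9} \left(-7\right) = \left(- \frac{1}{9}\right) \left(-7\right) = \frac{7}{9} \approx 0.77778$)
$j H = \frac{7}{9} \cdot 880 = \frac{6160}{9}$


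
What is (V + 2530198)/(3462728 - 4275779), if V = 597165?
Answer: -3127363/813051 ≈ -3.8465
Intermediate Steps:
(V + 2530198)/(3462728 - 4275779) = (597165 + 2530198)/(3462728 - 4275779) = 3127363/(-813051) = 3127363*(-1/813051) = -3127363/813051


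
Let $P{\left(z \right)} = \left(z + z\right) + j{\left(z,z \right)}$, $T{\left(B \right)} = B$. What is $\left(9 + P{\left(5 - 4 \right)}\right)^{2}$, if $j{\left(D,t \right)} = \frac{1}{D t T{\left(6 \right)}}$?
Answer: $\frac{4489}{36} \approx 124.69$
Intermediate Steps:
$j{\left(D,t \right)} = \frac{1}{6 D t}$ ($j{\left(D,t \right)} = \frac{1}{D t 6} = \frac{1}{6 D t}$)
$P{\left(z \right)} = 2 z + \frac{1}{6 z^{2}}$ ($P{\left(z \right)} = \left(z + z\right) + \frac{1}{6 z z} = 2 z + \frac{1}{6 z^{2}}$)
$\left(9 + P{\left(5 - 4 \right)}\right)^{2} = \left(9 + \left(2 \left(5 - 4\right) + \frac{1}{6 \left(5 - 4\right)^{2}}\right)\right)^{2} = \left(9 + \left(2 \cdot 1 + \frac{1}{6 \cdot 1}\right)\right)^{2} = \left(9 + \left(2 + \frac{1}{6} \cdot 1\right)\right)^{2} = \left(9 + \left(2 + \frac{1}{6}\right)\right)^{2} = \left(9 + \frac{13}{6}\right)^{2} = \left(\frac{67}{6}\right)^{2} = \frac{4489}{36}$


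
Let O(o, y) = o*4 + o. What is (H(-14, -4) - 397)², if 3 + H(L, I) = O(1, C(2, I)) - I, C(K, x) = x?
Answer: 152881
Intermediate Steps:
O(o, y) = 5*o (O(o, y) = 4*o + o = 5*o)
H(L, I) = 2 - I (H(L, I) = -3 + (5*1 - I) = -3 + (5 - I) = 2 - I)
(H(-14, -4) - 397)² = ((2 - 1*(-4)) - 397)² = ((2 + 4) - 397)² = (6 - 397)² = (-391)² = 152881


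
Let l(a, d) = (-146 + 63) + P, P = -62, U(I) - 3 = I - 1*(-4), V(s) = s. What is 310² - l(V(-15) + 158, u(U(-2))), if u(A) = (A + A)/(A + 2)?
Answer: 96245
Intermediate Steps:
U(I) = 7 + I (U(I) = 3 + (I - 1*(-4)) = 3 + (I + 4) = 3 + (4 + I) = 7 + I)
u(A) = 2*A/(2 + A) (u(A) = (2*A)/(2 + A) = 2*A/(2 + A))
l(a, d) = -145 (l(a, d) = (-146 + 63) - 62 = -83 - 62 = -145)
310² - l(V(-15) + 158, u(U(-2))) = 310² - 1*(-145) = 96100 + 145 = 96245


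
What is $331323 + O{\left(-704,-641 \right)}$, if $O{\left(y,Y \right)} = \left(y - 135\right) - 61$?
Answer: $330423$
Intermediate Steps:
$O{\left(y,Y \right)} = -196 + y$ ($O{\left(y,Y \right)} = \left(-135 + y\right) - 61 = -196 + y$)
$331323 + O{\left(-704,-641 \right)} = 331323 - 900 = 330423$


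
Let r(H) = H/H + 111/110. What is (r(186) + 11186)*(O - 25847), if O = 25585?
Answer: -161219211/55 ≈ -2.9313e+6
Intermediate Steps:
r(H) = 221/110 (r(H) = 1 + 111*(1/110) = 1 + 111/110 = 221/110)
(r(186) + 11186)*(O - 25847) = (221/110 + 11186)*(25585 - 25847) = (1230681/110)*(-262) = -161219211/55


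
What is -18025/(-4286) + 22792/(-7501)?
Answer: 37519013/32149286 ≈ 1.1670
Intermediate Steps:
-18025/(-4286) + 22792/(-7501) = -18025*(-1/4286) + 22792*(-1/7501) = 18025/4286 - 22792/7501 = 37519013/32149286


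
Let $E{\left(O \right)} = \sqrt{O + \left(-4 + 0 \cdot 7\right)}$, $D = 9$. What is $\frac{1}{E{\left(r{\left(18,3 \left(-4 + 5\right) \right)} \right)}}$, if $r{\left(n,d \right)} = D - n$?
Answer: $- \frac{i \sqrt{13}}{13} \approx - 0.27735 i$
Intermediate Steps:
$r{\left(n,d \right)} = 9 - n$
$E{\left(O \right)} = \sqrt{-4 + O}$ ($E{\left(O \right)} = \sqrt{O + \left(-4 + 0\right)} = \sqrt{O - 4} = \sqrt{-4 + O}$)
$\frac{1}{E{\left(r{\left(18,3 \left(-4 + 5\right) \right)} \right)}} = \frac{1}{\sqrt{-4 + \left(9 - 18\right)}} = \frac{1}{\sqrt{-4 - 9}} = \frac{1}{\sqrt{-13}} = \frac{1}{i \sqrt{13}} = - \frac{i \sqrt{13}}{13}$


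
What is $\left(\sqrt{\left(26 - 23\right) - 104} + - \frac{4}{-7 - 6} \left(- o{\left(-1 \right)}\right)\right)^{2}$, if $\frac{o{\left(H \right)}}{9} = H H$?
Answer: $\frac{\left(36 - 13 i \sqrt{101}\right)^{2}}{169} \approx -93.331 - 55.661 i$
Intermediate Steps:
$o{\left(H \right)} = 9 H^{2}$ ($o{\left(H \right)} = 9 H H = 9 H^{2}$)
$\left(\sqrt{\left(26 - 23\right) - 104} + - \frac{4}{-7 - 6} \left(- o{\left(-1 \right)}\right)\right)^{2} = \left(\sqrt{\left(26 - 23\right) - 104} + - \frac{4}{-7 - 6} \left(- 9 \left(-1\right)^{2}\right)\right)^{2} = \left(\sqrt{\left(26 - 23\right) - 104} + - \frac{4}{-13} \left(- 9 \cdot 1\right)\right)^{2} = \left(\sqrt{3 - 104} + \left(-4\right) \left(- \frac{1}{13}\right) \left(\left(-1\right) 9\right)\right)^{2} = \left(\sqrt{-101} + \frac{4}{13} \left(-9\right)\right)^{2} = \left(i \sqrt{101} - \frac{36}{13}\right)^{2} = \left(- \frac{36}{13} + i \sqrt{101}\right)^{2}$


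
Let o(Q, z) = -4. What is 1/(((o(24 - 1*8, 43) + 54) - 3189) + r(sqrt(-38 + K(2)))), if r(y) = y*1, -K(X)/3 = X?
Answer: -3139/9853365 - 2*I*sqrt(11)/9853365 ≈ -0.00031857 - 6.732e-7*I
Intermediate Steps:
K(X) = -3*X
r(y) = y
1/(((o(24 - 1*8, 43) + 54) - 3189) + r(sqrt(-38 + K(2)))) = 1/(((-4 + 54) - 3189) + sqrt(-38 - 3*2)) = 1/((50 - 3189) + sqrt(-38 - 6)) = 1/(-3139 + sqrt(-44)) = 1/(-3139 + 2*I*sqrt(11))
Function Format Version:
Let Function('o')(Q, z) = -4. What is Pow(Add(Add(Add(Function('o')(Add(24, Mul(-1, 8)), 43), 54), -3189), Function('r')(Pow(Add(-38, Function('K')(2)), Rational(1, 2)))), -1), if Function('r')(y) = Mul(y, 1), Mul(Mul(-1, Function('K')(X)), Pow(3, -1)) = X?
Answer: Add(Rational(-3139, 9853365), Mul(Rational(-2, 9853365), I, Pow(11, Rational(1, 2)))) ≈ Add(-0.00031857, Mul(-6.7320e-7, I))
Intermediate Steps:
Function('K')(X) = Mul(-3, X)
Function('r')(y) = y
Pow(Add(Add(Add(Function('o')(Add(24, Mul(-1, 8)), 43), 54), -3189), Function('r')(Pow(Add(-38, Function('K')(2)), Rational(1, 2)))), -1) = Pow(Add(Add(Add(-4, 54), -3189), Pow(Add(-38, Mul(-3, 2)), Rational(1, 2))), -1) = Pow(Add(Add(50, -3189), Pow(Add(-38, -6), Rational(1, 2))), -1) = Pow(Add(-3139, Pow(-44, Rational(1, 2))), -1) = Pow(Add(-3139, Mul(2, I, Pow(11, Rational(1, 2)))), -1)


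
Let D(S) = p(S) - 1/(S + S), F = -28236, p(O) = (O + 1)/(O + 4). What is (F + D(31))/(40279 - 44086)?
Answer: 61270171/8261190 ≈ 7.4166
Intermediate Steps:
p(O) = (1 + O)/(4 + O)
D(S) = -1/(2*S) + (1 + S)/(4 + S) (D(S) = (1 + S)/(4 + S) - 1/(S + S) = (1 + S)/(4 + S) - 1/(2*S) = -1/(2*S) + (1 + S)/(4 + S))
(F + D(31))/(40279 - 44086) = (-28236 + (-2 + 31² + (½)*31)/(31*(4 + 31)))/(40279 - 44086) = (-28236 + (1/31)*(-2 + 961 + 31/2)/35)/(-3807) = (-28236 + (1/31)*(1/35)*(1949/2))*(-1/3807) = (-28236 + 1949/2170)*(-1/3807) = -61270171/2170*(-1/3807) = 61270171/8261190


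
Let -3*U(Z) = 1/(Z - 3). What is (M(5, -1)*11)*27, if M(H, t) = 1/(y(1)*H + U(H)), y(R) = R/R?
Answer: 1782/29 ≈ 61.448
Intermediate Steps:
y(R) = 1
U(Z) = -1/(3*(-3 + Z)) (U(Z) = -1/(3*(Z - 3)) = -1/(3*(-3 + Z)))
M(H, t) = 1/(H - 1/(-9 + 3*H)) (M(H, t) = 1/(1*H - 1/(-9 + 3*H)) = 1/(H - 1/(-9 + 3*H)))
(M(5, -1)*11)*27 = ((3*(-3 + 5)/(-1 + 3*5*(-3 + 5)))*11)*27 = ((3*2/(-1 + 3*5*2))*11)*27 = ((3*2/(-1 + 30))*11)*27 = ((3*2/29)*11)*27 = ((3*(1/29)*2)*11)*27 = ((6/29)*11)*27 = (66/29)*27 = 1782/29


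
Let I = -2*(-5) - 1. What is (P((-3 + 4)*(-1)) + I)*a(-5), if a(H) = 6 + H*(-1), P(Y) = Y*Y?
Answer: 110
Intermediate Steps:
P(Y) = Y²
I = 9 (I = 10 - 1 = 9)
a(H) = 6 - H
(P((-3 + 4)*(-1)) + I)*a(-5) = (((-3 + 4)*(-1))² + 9)*(6 - 1*(-5)) = ((1*(-1))² + 9)*(6 + 5) = ((-1)² + 9)*11 = (1 + 9)*11 = 10*11 = 110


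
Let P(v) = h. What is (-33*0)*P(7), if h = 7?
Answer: 0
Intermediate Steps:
P(v) = 7
(-33*0)*P(7) = -33*0*7 = 0*7 = 0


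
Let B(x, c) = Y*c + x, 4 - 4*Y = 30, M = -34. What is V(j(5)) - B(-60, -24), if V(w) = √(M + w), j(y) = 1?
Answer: -96 + I*√33 ≈ -96.0 + 5.7446*I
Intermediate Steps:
Y = -13/2 (Y = 1 - ¼*30 = 1 - 15/2 = -13/2 ≈ -6.5000)
B(x, c) = x - 13*c/2 (B(x, c) = -13*c/2 + x = x - 13*c/2)
V(w) = √(-34 + w)
V(j(5)) - B(-60, -24) = √(-34 + 1) - (-60 - 13/2*(-24)) = √(-33) - (-60 + 156) = I*√33 - 1*96 = I*√33 - 96 = -96 + I*√33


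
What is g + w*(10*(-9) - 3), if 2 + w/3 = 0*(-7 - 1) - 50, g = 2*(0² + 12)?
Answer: 14532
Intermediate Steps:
g = 24 (g = 2*(0 + 12) = 2*12 = 24)
w = -156 (w = -6 + 3*(0*(-7 - 1) - 50) = -6 + 3*(0*(-8) - 50) = -6 + 3*(0 - 50) = -6 + 3*(-50) = -6 - 150 = -156)
g + w*(10*(-9) - 3) = 24 - 156*(10*(-9) - 3) = 24 - 156*(-90 - 3) = 24 - 156*(-93) = 24 + 14508 = 14532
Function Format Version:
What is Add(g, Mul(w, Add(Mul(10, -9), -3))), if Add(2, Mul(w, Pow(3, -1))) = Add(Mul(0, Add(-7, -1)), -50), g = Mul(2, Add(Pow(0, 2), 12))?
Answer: 14532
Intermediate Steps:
g = 24 (g = Mul(2, Add(0, 12)) = Mul(2, 12) = 24)
w = -156 (w = Add(-6, Mul(3, Add(Mul(0, Add(-7, -1)), -50))) = Add(-6, Mul(3, Add(Mul(0, -8), -50))) = Add(-6, Mul(3, Add(0, -50))) = Add(-6, Mul(3, -50)) = Add(-6, -150) = -156)
Add(g, Mul(w, Add(Mul(10, -9), -3))) = Add(24, Mul(-156, Add(Mul(10, -9), -3))) = Add(24, Mul(-156, Add(-90, -3))) = Add(24, Mul(-156, -93)) = Add(24, 14508) = 14532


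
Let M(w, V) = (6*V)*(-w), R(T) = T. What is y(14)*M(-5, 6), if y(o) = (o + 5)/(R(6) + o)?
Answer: 171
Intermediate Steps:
M(w, V) = -6*V*w
y(o) = (5 + o)/(6 + o) (y(o) = (o + 5)/(6 + o) = (5 + o)/(6 + o))
y(14)*M(-5, 6) = ((5 + 14)/(6 + 14))*(-6*6*(-5)) = (19/20)*180 = 171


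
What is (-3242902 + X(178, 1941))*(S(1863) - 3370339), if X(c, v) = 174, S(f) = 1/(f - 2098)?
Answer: 2568336774768848/235 ≈ 1.0929e+13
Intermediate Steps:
S(f) = 1/(-2098 + f)
(-3242902 + X(178, 1941))*(S(1863) - 3370339) = (-3242902 + 174)*(1/(-2098 + 1863) - 3370339) = -3242728*(1/(-235) - 3370339) = -3242728*(-1/235 - 3370339) = -3242728*(-792029666/235) = 2568336774768848/235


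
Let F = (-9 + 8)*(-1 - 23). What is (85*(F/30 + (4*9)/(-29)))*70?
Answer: -76160/29 ≈ -2626.2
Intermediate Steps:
F = 24 (F = -1*(-24) = 24)
(85*(F/30 + (4*9)/(-29)))*70 = (85*(24/30 + (4*9)/(-29)))*70 = (85*(24*(1/30) + 36*(-1/29)))*70 = (85*(4/5 - 36/29))*70 = (85*(-64/145))*70 = -1088/29*70 = -76160/29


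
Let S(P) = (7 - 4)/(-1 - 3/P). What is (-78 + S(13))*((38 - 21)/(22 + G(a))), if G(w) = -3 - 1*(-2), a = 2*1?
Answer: -7293/112 ≈ -65.116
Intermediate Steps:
a = 2
G(w) = -1 (G(w) = -3 + 2 = -1)
S(P) = 3/(-1 - 3/P)
(-78 + S(13))*((38 - 21)/(22 + G(a))) = (-78 - 3*13/(3 + 13))*((38 - 21)/(22 - 1)) = (-78 - 3*13/16)*(17/21) = (-78 - 3*13*1/16)*(17*(1/21)) = (-78 - 39/16)*(17/21) = -1287/16*17/21 = -7293/112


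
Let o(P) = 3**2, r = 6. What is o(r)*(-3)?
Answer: -27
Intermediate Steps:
o(P) = 9
o(r)*(-3) = 9*(-3) = -27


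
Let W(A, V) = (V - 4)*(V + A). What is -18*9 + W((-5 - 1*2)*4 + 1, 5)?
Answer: -184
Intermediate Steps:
W(A, V) = (-4 + V)*(A + V)
-18*9 + W((-5 - 1*2)*4 + 1, 5) = -18*9 + (5² - 4*((-5 - 1*2)*4 + 1) - 4*5 + ((-5 - 1*2)*4 + 1)*5) = -162 + (25 - 4*((-5 - 2)*4 + 1) - 20 + ((-5 - 2)*4 + 1)*5) = -162 + (25 - 4*(-7*4 + 1) - 20 + (-7*4 + 1)*5) = -162 + (25 - 4*(-28 + 1) - 20 + (-28 + 1)*5) = -162 + (25 - 4*(-27) - 20 - 27*5) = -162 + (25 + 108 - 20 - 135) = -162 - 22 = -184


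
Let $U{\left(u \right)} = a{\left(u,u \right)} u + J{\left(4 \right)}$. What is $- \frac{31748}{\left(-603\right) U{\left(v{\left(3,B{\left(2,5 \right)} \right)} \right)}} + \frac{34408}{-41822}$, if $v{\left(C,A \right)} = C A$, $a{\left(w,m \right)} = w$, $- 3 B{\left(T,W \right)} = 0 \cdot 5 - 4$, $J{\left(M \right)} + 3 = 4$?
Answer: $\frac{44320384}{19487151} \approx 2.2743$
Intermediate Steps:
$J{\left(M \right)} = 1$ ($J{\left(M \right)} = -3 + 4 = 1$)
$B{\left(T,W \right)} = \frac{4}{3}$ ($B{\left(T,W \right)} = - \frac{0 \cdot 5 - 4}{3} = - \frac{0 - 4}{3} = \left(- \frac{1}{3}\right) \left(-4\right) = \frac{4}{3}$)
$v{\left(C,A \right)} = A C$
$U{\left(u \right)} = 1 + u^{2}$ ($U{\left(u \right)} = u u + 1 = u^{2} + 1 = 1 + u^{2}$)
$- \frac{31748}{\left(-603\right) U{\left(v{\left(3,B{\left(2,5 \right)} \right)} \right)}} + \frac{34408}{-41822} = - \frac{31748}{\left(-603\right) \left(1 + \left(\frac{4}{3} \cdot 3\right)^{2}\right)} + \frac{34408}{-41822} = - \frac{31748}{\left(-603\right) \left(1 + 4^{2}\right)} + 34408 \left(- \frac{1}{41822}\right) = - \frac{31748}{\left(-603\right) \left(1 + 16\right)} - \frac{1564}{1901} = - \frac{31748}{\left(-603\right) 17} - \frac{1564}{1901} = - \frac{31748}{-10251} - \frac{1564}{1901} = \left(-31748\right) \left(- \frac{1}{10251}\right) - \frac{1564}{1901} = \frac{31748}{10251} - \frac{1564}{1901} = \frac{44320384}{19487151}$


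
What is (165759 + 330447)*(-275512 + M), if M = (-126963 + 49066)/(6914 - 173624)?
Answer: -3798500564949723/27785 ≈ -1.3671e+11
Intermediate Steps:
M = 77897/166710 (M = -77897/(-166710) = -77897*(-1/166710) = 77897/166710 ≈ 0.46726)
(165759 + 330447)*(-275512 + M) = (165759 + 330447)*(-275512 + 77897/166710) = 496206*(-45930527623/166710) = -3798500564949723/27785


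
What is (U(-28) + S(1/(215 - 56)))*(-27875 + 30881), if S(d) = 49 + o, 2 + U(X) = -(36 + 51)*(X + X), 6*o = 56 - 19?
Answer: 14805051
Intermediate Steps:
o = 37/6 (o = (56 - 19)/6 = (⅙)*37 = 37/6 ≈ 6.1667)
U(X) = -2 - 174*X (U(X) = -2 - (36 + 51)*(X + X) = -2 - 87*2*X = -2 - 174*X)
S(d) = 331/6 (S(d) = 49 + 37/6 = 331/6)
(U(-28) + S(1/(215 - 56)))*(-27875 + 30881) = ((-2 - 174*(-28)) + 331/6)*(-27875 + 30881) = ((-2 + 4872) + 331/6)*3006 = (4870 + 331/6)*3006 = (29551/6)*3006 = 14805051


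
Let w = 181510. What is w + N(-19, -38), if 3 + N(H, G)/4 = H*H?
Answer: 182942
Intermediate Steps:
N(H, G) = -12 + 4*H² (N(H, G) = -12 + 4*(H*H) = -12 + 4*H²)
w + N(-19, -38) = 181510 + (-12 + 4*(-19)²) = 181510 + (-12 + 4*361) = 181510 + (-12 + 1444) = 181510 + 1432 = 182942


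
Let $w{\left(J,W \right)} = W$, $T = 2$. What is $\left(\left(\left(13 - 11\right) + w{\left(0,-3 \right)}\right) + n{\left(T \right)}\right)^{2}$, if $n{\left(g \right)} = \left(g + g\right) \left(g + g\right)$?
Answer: $225$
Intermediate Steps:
$n{\left(g \right)} = 4 g^{2}$ ($n{\left(g \right)} = 2 g 2 g = 4 g^{2}$)
$\left(\left(\left(13 - 11\right) + w{\left(0,-3 \right)}\right) + n{\left(T \right)}\right)^{2} = \left(\left(\left(13 - 11\right) - 3\right) + 4 \cdot 2^{2}\right)^{2} = \left(\left(2 - 3\right) + 4 \cdot 4\right)^{2} = \left(-1 + 16\right)^{2} = 15^{2} = 225$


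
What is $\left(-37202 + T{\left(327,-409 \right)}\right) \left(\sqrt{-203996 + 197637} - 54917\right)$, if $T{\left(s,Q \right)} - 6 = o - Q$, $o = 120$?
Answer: $2013641639 - 36667 i \sqrt{6359} \approx 2.0136 \cdot 10^{9} - 2.9239 \cdot 10^{6} i$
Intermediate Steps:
$T{\left(s,Q \right)} = 126 - Q$ ($T{\left(s,Q \right)} = 6 - \left(-120 + Q\right) = 126 - Q$)
$\left(-37202 + T{\left(327,-409 \right)}\right) \left(\sqrt{-203996 + 197637} - 54917\right) = \left(-37202 + \left(126 - -409\right)\right) \left(\sqrt{-203996 + 197637} - 54917\right) = \left(-37202 + \left(126 + 409\right)\right) \left(\sqrt{-6359} - 54917\right) = \left(-37202 + 535\right) \left(i \sqrt{6359} - 54917\right) = - 36667 \left(-54917 + i \sqrt{6359}\right) = 2013641639 - 36667 i \sqrt{6359}$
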